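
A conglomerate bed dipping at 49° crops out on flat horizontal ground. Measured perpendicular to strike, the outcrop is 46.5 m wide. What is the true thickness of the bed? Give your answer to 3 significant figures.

35.1 m

True thickness t = w · sin(dip) = 46.5 × sin 49°
t = 46.5 × 0.7547 = 35.094 m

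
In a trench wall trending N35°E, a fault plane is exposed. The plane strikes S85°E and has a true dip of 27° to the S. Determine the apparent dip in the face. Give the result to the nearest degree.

24°

The section lies 60° from the strike.
tan α = tan 27° × sin 60° = 0.5095 × 0.8660 = 0.4413
α = arctan(0.4413) = 23.81°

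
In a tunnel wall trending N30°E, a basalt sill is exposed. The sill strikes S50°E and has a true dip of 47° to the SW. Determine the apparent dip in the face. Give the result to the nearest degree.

Angle between strike (S50°E) and section (N30°E): β = 80°.
tan(apparent dip) = tan 47° · sin 80° = 1.0561
α = arctan(1.0561) = 46.56°

47°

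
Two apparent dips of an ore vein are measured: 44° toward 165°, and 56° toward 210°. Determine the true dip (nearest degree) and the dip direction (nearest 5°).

true dip 56°, dip direction 215°

The two traces are lines in the plane: v₁ = (sin 165°·cos 44°, cos 165°·cos 44°, −sin 44°), v₂ = (sin 210°·cos 56°, cos 210°·cos 56°, −sin 56°).
The plane normal is n = v₁ × v₂ ∝ (-0.240, -0.349, 0.284).
tan δ = √(n_x²+n_y²)/n_z = 0.423/0.284, so δ = 56.1°.
Dip direction = azimuth of (n_x, n_y) = atan2(-0.240, -0.349) = 215°.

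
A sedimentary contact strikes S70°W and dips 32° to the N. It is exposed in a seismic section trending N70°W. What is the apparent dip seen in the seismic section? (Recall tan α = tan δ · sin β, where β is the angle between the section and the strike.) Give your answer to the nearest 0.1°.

Angle between strike (S70°W) and section (N70°W): β = 40°.
tan α = tan 32° × sin 40° = 0.6249 × 0.6428 = 0.4017
apparent dip = arctan 0.4017 = 21.88°

21.9°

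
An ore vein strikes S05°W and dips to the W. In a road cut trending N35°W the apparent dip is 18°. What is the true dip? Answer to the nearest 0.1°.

The section is 40° from the strike.
tan δ = tan α / sin β = tan 18° / sin 40° = 0.3249 / 0.6428 = 0.5055
δ = arctan(0.5055) = 26.82°

26.8°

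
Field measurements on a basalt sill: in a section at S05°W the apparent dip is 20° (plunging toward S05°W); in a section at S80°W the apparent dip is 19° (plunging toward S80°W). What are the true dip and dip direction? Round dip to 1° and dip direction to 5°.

Each apparent-dip line lies in the plane. As unit vectors (x east, y north, z up), v₁ plunges 20°→S05°W and v₂ plunges 19°→S80°W.
Cross product v₁ × v₂ gives the pole to the plane: n ∝ (-0.249, -0.292, 0.858).
True dip = arccos(n_z / |n|) = arccos(0.9131) = 24.1°.
Dip direction = atan2(-0.249, -0.292) = 220° (azimuth of n's horizontal projection).

true dip 24°, dip direction 220°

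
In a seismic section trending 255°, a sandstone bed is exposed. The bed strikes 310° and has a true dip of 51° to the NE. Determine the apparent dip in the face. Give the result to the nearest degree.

45°

The section lies 55° from the strike.
tan α = tan 51° × sin 55° = 1.2349 × 0.8192 = 1.0116
α = arctan(1.0116) = 45.33°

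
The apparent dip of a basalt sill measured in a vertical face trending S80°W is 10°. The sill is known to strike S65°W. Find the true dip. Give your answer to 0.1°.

β = acute angle between strike S65°W and section S80°W = 15°.
tan(true dip) = tan 10° / sin 15° = 0.6813
δ = arctan(0.6813) = 34.27°

34.3°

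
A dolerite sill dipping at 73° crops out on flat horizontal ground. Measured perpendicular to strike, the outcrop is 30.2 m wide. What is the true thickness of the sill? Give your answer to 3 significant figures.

28.9 m

True thickness t = w · sin(dip) = 30.2 × sin 73°
t = 30.2 × 0.9563 = 28.880 m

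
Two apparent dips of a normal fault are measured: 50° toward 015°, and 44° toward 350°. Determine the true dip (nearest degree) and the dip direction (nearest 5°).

true dip 51°, dip direction 030°

Represent each trace as a vector plunging at its apparent dip toward its trend (east-north-up frame): v₁ = (0.166, 0.621, -0.766), v₂ = (-0.125, 0.708, -0.695).
n = v₁ × v₂ = (0.111, 0.211, 0.195) (taken with n_z > 0).
True dip = arccos(n_z / |n|) = arccos(0.6333) = 50.7°.
The horizontal component of n points toward azimuth atan2(n_x, n_y) = 28°, the dip direction.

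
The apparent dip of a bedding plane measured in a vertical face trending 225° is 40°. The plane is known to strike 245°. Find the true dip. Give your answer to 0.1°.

67.8°

β = acute angle between strike 245° and section 225° = 20°.
tan δ = tan α / sin β = tan 40° / sin 20° = 0.8391 / 0.3420 = 2.4534
δ = arctan(2.4534) = 67.82°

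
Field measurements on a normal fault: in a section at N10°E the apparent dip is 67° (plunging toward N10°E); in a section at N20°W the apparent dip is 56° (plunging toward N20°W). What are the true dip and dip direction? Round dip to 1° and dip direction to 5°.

Represent each trace as a vector plunging at its apparent dip toward its trend (east-north-up frame): v₁ = (0.068, 0.385, -0.921), v₂ = (-0.191, 0.525, -0.829).
n = v₁ × v₂ = (0.165, 0.232, 0.109) (taken with n_z > 0).
Dip δ = arctan(|n_h|/n_z) = arctan(0.285/0.109) = 69.0°.
The horizontal component of n points toward azimuth atan2(n_x, n_y) = 35°, the dip direction.

true dip 69°, dip direction 035°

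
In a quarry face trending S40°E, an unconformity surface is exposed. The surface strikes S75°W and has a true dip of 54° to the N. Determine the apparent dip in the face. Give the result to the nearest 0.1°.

51.3°

The strike is S75°W and the section trends S40°E; the acute angle between them is β = 65°.
tan α = tan 54° × sin 65° = 1.3764 × 0.9063 = 1.2474
α = arctan(1.2474) = 51.28°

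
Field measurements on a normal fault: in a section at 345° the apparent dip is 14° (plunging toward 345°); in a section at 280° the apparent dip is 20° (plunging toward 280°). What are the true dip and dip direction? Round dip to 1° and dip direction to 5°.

true dip 21°, dip direction 295°

Represent each trace as a vector plunging at its apparent dip toward its trend (east-north-up frame): v₁ = (-0.251, 0.937, -0.242), v₂ = (-0.925, 0.163, -0.342).
Cross product v₁ × v₂ gives the pole to the plane: n ∝ (-0.281, 0.138, 0.826).
Dip δ = arctan(|n_h|/n_z) = arctan(0.313/0.826) = 20.8°.
Dip direction = atan2(-0.281, 0.138) = 296° (azimuth of n's horizontal projection).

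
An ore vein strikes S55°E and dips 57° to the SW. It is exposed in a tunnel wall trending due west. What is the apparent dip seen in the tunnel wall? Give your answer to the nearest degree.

Angle between strike (S55°E) and section (due west): β = 35°.
tan(apparent dip) = tan 57° · sin 35° = 0.8832
α = arctan(0.8832) = 41.45°

41°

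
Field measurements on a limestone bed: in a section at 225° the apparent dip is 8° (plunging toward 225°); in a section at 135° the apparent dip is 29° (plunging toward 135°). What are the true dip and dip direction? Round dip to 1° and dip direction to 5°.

Each apparent-dip line lies in the plane. As unit vectors (x east, y north, z up), v₁ plunges 8°→225° and v₂ plunges 29°→135°.
Cross product v₁ × v₂ gives the pole to the plane: n ∝ (0.253, -0.426, 0.866).
tan δ = √(n_x²+n_y²)/n_z = 0.495/0.866, so δ = 29.8°.
Dip direction = azimuth of (n_x, n_y) = atan2(0.253, -0.426) = 149°.

true dip 30°, dip direction 150°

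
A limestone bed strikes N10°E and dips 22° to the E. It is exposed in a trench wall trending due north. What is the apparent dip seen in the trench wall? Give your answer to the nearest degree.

The strike is N10°E and the section trends due north; the acute angle between them is β = 10°.
tan α = tan 22° × sin 10° = 0.4040 × 0.1736 = 0.0702
apparent dip = arctan 0.0702 = 4.01°

4°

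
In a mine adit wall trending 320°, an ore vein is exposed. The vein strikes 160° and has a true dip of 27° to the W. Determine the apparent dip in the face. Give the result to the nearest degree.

The section lies 20° from the strike.
tan α = tan 27° × sin 20° = 0.5095 × 0.3420 = 0.1743
apparent dip = arctan 0.1743 = 9.89°

10°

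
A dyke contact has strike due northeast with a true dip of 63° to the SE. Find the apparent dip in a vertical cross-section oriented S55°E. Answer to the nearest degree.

63°

Angle between strike (due northeast) and section (S55°E): β = 80°.
tan α = tan 63° × sin 80° = 1.9626 × 0.9848 = 1.9328
apparent dip = arctan 1.9328 = 62.64°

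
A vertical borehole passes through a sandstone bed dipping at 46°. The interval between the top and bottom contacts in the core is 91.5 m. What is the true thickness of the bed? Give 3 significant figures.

63.6 m

True thickness t = h · cos(dip) = 91.5 × cos 46°
t = 91.5 × 0.6947 = 63.561 m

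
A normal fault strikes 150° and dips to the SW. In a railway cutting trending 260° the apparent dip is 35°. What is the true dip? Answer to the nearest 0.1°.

The section is 70° from the strike.
tan(true dip) = tan 35° / sin 70° = 0.7451
true dip = arctan 0.7451 = 36.69°

36.7°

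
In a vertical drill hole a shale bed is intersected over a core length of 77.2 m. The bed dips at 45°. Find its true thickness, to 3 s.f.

True thickness t = h · cos(dip) = 77.2 × cos 45°
t = 77.2 × 0.7071 = 54.589 m

54.6 m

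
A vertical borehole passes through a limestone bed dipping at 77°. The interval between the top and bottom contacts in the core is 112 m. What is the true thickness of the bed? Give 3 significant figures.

True thickness t = h · cos(dip) = 112 × cos 77°
t = 112 × 0.2250 = 25.195 m

25.2 m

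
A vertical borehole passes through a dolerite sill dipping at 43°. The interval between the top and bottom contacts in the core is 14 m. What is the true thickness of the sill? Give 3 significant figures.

True thickness t = h · cos(dip) = 14 × cos 43°
t = 14 × 0.7314 = 10.239 m

10.2 m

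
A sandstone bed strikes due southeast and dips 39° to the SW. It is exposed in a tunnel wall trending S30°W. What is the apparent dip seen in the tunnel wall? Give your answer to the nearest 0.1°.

Angle between strike (due southeast) and section (S30°W): β = 75°.
tan(apparent dip) = tan 39° · sin 75° = 0.7822
apparent dip = arctan 0.7822 = 38.03°

38.0°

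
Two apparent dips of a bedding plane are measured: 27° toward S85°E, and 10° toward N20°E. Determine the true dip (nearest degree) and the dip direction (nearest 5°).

Each apparent-dip line lies in the plane. As unit vectors (x east, y north, z up), v₁ plunges 27°→S85°E and v₂ plunges 10°→N20°E.
The plane normal is n = v₁ × v₂ ∝ (0.434, 0.001, 0.848).
tan δ = √(n_x²+n_y²)/n_z = 0.434/0.848, so δ = 27.1°.
The horizontal component of n points toward azimuth atan2(n_x, n_y) = 90°, the dip direction.

true dip 27°, dip direction 090°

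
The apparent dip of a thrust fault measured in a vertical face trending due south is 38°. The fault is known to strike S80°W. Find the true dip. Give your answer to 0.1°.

38.4°

β = acute angle between strike S80°W and section due south = 80°.
tan δ = tan α / sin β = tan 38° / sin 80° = 0.7813 / 0.9848 = 0.7933
δ = arctan(0.7933) = 38.43°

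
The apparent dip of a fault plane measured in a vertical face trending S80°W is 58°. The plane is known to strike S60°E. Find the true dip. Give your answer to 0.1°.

68.1°

The section is 40° from the strike.
tan δ = tan α / sin β = tan 58° / sin 40° = 1.6003 / 0.6428 = 2.4897
true dip = arctan 2.4897 = 68.12°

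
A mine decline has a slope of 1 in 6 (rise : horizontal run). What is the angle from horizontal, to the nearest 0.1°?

9.5°

tan θ = 1/6 = 0.1667
θ = arctan(0.1667) = 9.46°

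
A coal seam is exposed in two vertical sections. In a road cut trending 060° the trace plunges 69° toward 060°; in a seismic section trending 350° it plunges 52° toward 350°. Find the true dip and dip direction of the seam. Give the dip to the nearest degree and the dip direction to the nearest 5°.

Each apparent-dip line lies in the plane. As unit vectors (x east, y north, z up), v₁ plunges 69°→060° and v₂ plunges 52°→350°.
Cross product v₁ × v₂ gives the pole to the plane: n ∝ (0.425, 0.344, 0.207).
tan δ = √(n_x²+n_y²)/n_z = 0.547/0.207, so δ = 69.2°.
Dip direction = atan2(0.425, 0.344) = 51° (azimuth of n's horizontal projection).

true dip 69°, dip direction 050°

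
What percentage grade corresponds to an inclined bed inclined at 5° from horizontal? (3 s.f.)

8.75%

grade % = 100 × tan 5° = 100 × 0.0875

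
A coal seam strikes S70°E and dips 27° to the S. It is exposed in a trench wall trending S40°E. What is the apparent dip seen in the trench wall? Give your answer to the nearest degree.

14°

The section lies 30° from the strike.
tan(apparent dip) = tan 27° · sin 30° = 0.2548
α = arctan(0.2548) = 14.29°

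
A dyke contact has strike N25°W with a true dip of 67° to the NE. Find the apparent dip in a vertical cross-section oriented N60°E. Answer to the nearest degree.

The strike is N25°W and the section trends N60°E; the acute angle between them is β = 85°.
tan(apparent dip) = tan 67° · sin 85° = 2.3469
apparent dip = arctan 2.3469 = 66.92°

67°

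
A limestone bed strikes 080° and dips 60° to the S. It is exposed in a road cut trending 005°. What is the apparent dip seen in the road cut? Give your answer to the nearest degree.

59°

The strike is 080° and the section trends 005°; the acute angle between them is β = 75°.
tan α = tan 60° × sin 75° = 1.7321 × 0.9659 = 1.6730
apparent dip = arctan 1.6730 = 59.13°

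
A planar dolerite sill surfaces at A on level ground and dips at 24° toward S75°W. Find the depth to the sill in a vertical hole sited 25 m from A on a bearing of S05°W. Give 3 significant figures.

3.81 m

The hole lies 70° from the dip direction, so the down-dip offset is 25 × cos 70° = 8.55 m.
Depth = down-dip offset × tan(dip) = 8.55 × tan 24° = 8.55 × 0.4452
Depth = 3.81 m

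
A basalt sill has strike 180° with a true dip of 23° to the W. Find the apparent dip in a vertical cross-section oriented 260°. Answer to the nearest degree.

Angle between strike (180°) and section (260°): β = 80°.
tan(apparent dip) = tan 23° · sin 80° = 0.4180
α = arctan(0.4180) = 22.69°

23°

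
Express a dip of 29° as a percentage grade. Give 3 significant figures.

55.4%

grade % = 100 × tan 29° = 100 × 0.5543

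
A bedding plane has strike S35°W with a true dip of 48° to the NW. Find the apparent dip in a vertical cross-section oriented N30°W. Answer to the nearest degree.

Angle between strike (S35°W) and section (N30°W): β = 65°.
tan(apparent dip) = tan 48° · sin 65° = 1.0066
α = arctan(1.0066) = 45.19°

45°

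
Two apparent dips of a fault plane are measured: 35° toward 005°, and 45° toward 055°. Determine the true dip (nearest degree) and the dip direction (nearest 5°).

Represent each trace as a vector plunging at its apparent dip toward its trend (east-north-up frame): v₁ = (0.071, 0.816, -0.574), v₂ = (0.579, 0.406, -0.707).
n = v₁ × v₂ = (0.344, 0.282, 0.444) (taken with n_z > 0).
True dip = arccos(n_z / |n|) = arccos(0.7061) = 45.1°.
Dip direction = azimuth of (n_x, n_y) = atan2(0.344, 0.282) = 51°.

true dip 45°, dip direction 050°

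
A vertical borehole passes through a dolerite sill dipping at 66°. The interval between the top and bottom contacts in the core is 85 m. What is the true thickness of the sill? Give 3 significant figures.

True thickness t = h · cos(dip) = 85 × cos 66°
t = 85 × 0.4067 = 34.573 m

34.6 m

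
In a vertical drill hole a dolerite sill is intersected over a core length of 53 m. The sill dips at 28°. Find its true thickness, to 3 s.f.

46.8 m

True thickness t = h · cos(dip) = 53 × cos 28°
t = 53 × 0.8829 = 46.796 m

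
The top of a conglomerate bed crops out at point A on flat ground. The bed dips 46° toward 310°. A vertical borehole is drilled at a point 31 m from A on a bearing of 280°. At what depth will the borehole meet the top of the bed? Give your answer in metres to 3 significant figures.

27.8 m

The hole lies 30° from the dip direction, so the down-dip offset is 31 × cos 30° = 26.85 m.
Depth = down-dip offset × tan(dip) = 26.85 × tan 46° = 26.85 × 1.0355
Depth = 27.80 m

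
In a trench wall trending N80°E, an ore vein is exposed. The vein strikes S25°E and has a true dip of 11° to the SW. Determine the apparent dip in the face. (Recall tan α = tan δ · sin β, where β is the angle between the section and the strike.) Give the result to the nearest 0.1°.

10.6°

Angle between strike (S25°E) and section (N80°E): β = 75°.
tan α = tan 11° × sin 75° = 0.1944 × 0.9659 = 0.1878
α = arctan(0.1878) = 10.63°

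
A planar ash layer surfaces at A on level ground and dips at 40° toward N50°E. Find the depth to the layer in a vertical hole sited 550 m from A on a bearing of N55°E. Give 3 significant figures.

460 m

The hole lies 5° from the dip direction, so the down-dip offset is 550 × cos 5° = 547.91 m.
Depth = down-dip offset × tan(dip) = 547.91 × tan 40° = 547.91 × 0.8391
Depth = 459.75 m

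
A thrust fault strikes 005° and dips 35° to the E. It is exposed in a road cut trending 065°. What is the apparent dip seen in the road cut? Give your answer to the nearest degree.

Angle between strike (005°) and section (065°): β = 60°.
tan α = tan 35° × sin 60° = 0.7002 × 0.8660 = 0.6064
apparent dip = arctan 0.6064 = 31.23°

31°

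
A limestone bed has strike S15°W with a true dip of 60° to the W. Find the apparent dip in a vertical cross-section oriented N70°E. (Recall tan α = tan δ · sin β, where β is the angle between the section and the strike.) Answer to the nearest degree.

55°

The strike is S15°W and the section trends N70°E; the acute angle between them is β = 55°.
tan α = tan 60° × sin 55° = 1.7321 × 0.8192 = 1.4188
apparent dip = arctan 1.4188 = 54.82°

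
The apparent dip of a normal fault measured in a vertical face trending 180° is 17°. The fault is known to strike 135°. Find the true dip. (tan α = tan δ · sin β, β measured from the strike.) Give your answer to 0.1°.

β = acute angle between strike 135° and section 180° = 45°.
tan δ = tan α / sin β = tan 17° / sin 45° = 0.3057 / 0.7071 = 0.4324
δ = arctan(0.4324) = 23.38°

23.4°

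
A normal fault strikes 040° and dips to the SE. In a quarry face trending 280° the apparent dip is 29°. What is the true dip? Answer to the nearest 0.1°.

β = acute angle between strike 040° and section 280° = 60°.
tan(true dip) = tan 29° / sin 60° = 0.6401
true dip = arctan 0.6401 = 32.62°

32.6°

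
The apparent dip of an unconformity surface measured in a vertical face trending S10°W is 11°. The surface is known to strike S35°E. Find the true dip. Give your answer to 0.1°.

15.4°

β = acute angle between strike S35°E and section S10°W = 45°.
tan(true dip) = tan 11° / sin 45° = 0.2749
δ = arctan(0.2749) = 15.37°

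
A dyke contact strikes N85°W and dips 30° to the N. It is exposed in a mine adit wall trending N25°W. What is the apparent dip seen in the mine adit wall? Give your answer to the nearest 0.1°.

26.6°

The strike is N85°W and the section trends N25°W; the acute angle between them is β = 60°.
tan(apparent dip) = tan 30° · sin 60° = 0.5000
α = arctan(0.5000) = 26.57°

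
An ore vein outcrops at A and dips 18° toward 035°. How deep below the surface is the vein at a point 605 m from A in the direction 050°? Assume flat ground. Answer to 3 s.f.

The hole lies 15° from the dip direction, so the down-dip offset is 605 × cos 15° = 584.39 m.
Depth = down-dip offset × tan(dip) = 584.39 × tan 18° = 584.39 × 0.3249
Depth = 189.88 m

190 m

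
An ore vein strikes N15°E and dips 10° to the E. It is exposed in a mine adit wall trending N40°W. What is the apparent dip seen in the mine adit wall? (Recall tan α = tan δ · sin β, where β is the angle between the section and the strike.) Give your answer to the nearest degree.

8°

The strike is N15°E and the section trends N40°W; the acute angle between them is β = 55°.
tan(apparent dip) = tan 10° · sin 55° = 0.1444
α = arctan(0.1444) = 8.22°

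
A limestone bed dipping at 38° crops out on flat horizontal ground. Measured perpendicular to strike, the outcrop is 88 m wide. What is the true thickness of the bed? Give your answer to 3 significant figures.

54.2 m

True thickness t = w · sin(dip) = 88 × sin 38°
t = 88 × 0.6157 = 54.178 m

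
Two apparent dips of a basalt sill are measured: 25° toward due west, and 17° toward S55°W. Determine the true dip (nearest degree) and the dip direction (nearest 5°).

Each apparent-dip line lies in the plane. As unit vectors (x east, y north, z up), v₁ plunges 25°→due west and v₂ plunges 17°→S55°W.
n = v₁ × v₂ = (-0.232, 0.066, 0.497) (taken with n_z > 0).
tan δ = √(n_x²+n_y²)/n_z = 0.241/0.497, so δ = 25.9°.
Dip direction = azimuth of (n_x, n_y) = atan2(-0.232, 0.066) = 286°.

true dip 26°, dip direction 285°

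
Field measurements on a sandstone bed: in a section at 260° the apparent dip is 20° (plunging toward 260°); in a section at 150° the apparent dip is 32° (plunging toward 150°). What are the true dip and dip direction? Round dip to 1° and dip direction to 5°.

Each apparent-dip line lies in the plane. As unit vectors (x east, y north, z up), v₁ plunges 20°→260° and v₂ plunges 32°→150°.
The plane normal is n = v₁ × v₂ ∝ (-0.165, -0.635, 0.749).
True dip = arccos(n_z / |n|) = arccos(0.7520) = 41.2°.
Dip direction = azimuth of (n_x, n_y) = atan2(-0.165, -0.635) = 195°.

true dip 41°, dip direction 195°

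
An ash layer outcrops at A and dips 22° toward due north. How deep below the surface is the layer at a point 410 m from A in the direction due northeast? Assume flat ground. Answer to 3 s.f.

117 m

The hole lies 45° from the dip direction, so the down-dip offset is 410 × cos 45° = 289.91 m.
Depth = down-dip offset × tan(dip) = 289.91 × tan 22° = 289.91 × 0.4040
Depth = 117.13 m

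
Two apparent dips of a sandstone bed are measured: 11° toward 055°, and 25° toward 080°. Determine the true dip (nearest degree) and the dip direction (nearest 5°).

Represent each trace as a vector plunging at its apparent dip toward its trend (east-north-up frame): v₁ = (0.804, 0.563, -0.191), v₂ = (0.893, 0.157, -0.423).
Cross product v₁ × v₂ gives the pole to the plane: n ∝ (0.208, -0.170, 0.376).
Dip δ = arctan(|n_h|/n_z) = arctan(0.268/0.376) = 35.5°.
Dip direction = azimuth of (n_x, n_y) = atan2(0.208, -0.170) = 129°.

true dip 36°, dip direction 130°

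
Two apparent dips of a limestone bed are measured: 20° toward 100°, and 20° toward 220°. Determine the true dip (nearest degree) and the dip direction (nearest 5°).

The two traces are lines in the plane: v₁ = (sin 100°·cos 20°, cos 100°·cos 20°, −sin 20°), v₂ = (sin 220°·cos 20°, cos 220°·cos 20°, −sin 20°).
n = v₁ × v₂ = (0.190, -0.523, 0.765) (taken with n_z > 0).
True dip = arccos(n_z / |n|) = arccos(0.8085) = 36.1°.
Dip direction = atan2(0.190, -0.523) = 160° (azimuth of n's horizontal projection).

true dip 36°, dip direction 160°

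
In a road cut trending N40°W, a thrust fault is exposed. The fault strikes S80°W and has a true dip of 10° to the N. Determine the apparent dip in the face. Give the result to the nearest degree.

The strike is S80°W and the section trends N40°W; the acute angle between them is β = 60°.
tan α = tan 10° × sin 60° = 0.1763 × 0.8660 = 0.1527
α = arctan(0.1527) = 8.68°

9°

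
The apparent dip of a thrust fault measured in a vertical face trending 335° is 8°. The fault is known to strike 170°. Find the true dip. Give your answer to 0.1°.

The section is 15° from the strike.
tan(true dip) = tan 8° / sin 15° = 0.5430
δ = arctan(0.5430) = 28.50°

28.5°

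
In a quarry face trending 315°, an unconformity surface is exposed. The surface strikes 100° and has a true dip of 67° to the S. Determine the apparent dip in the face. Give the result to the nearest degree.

The section lies 35° from the strike.
tan(apparent dip) = tan 67° · sin 35° = 1.3513
apparent dip = arctan 1.3513 = 53.50°

53°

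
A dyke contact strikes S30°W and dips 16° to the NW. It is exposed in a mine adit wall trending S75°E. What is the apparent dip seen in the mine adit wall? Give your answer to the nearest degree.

15°

The section lies 75° from the strike.
tan(apparent dip) = tan 16° · sin 75° = 0.2770
apparent dip = arctan 0.2770 = 15.48°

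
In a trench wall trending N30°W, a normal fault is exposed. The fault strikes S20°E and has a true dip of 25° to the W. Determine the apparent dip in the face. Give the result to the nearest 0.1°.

4.6°

The strike is S20°E and the section trends N30°W; the acute angle between them is β = 10°.
tan α = tan 25° × sin 10° = 0.4663 × 0.1736 = 0.0810
apparent dip = arctan 0.0810 = 4.63°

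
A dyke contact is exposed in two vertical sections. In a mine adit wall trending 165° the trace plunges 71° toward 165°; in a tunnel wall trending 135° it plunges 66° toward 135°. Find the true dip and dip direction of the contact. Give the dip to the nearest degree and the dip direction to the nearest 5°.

true dip 71°, dip direction 175°

Each apparent-dip line lies in the plane. As unit vectors (x east, y north, z up), v₁ plunges 71°→165° and v₂ plunges 66°→135°.
Cross product v₁ × v₂ gives the pole to the plane: n ∝ (0.015, -0.195, 0.066).
True dip = arccos(n_z / |n|) = arccos(0.3207) = 71.3°.
Dip direction = azimuth of (n_x, n_y) = atan2(0.015, -0.195) = 175°.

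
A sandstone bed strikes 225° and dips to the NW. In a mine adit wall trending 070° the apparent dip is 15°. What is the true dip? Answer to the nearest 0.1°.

β = acute angle between strike 225° and section 070° = 25°.
tan δ = tan α / sin β = tan 15° / sin 25° = 0.2679 / 0.4226 = 0.6340
true dip = arctan 0.6340 = 32.38°

32.4°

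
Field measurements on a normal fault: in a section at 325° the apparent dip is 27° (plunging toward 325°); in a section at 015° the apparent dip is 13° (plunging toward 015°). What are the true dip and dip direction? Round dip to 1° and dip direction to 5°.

Each apparent-dip line lies in the plane. As unit vectors (x east, y north, z up), v₁ plunges 27°→325° and v₂ plunges 13°→015°.
n = v₁ × v₂ = (-0.263, 0.229, 0.665) (taken with n_z > 0).
Dip δ = arctan(|n_h|/n_z) = arctan(0.349/0.665) = 27.7°.
Dip direction = azimuth of (n_x, n_y) = atan2(-0.263, 0.229) = 311°.

true dip 28°, dip direction 310°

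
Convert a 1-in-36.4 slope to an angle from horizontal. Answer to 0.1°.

tan θ = 1/36.4 = 0.0275
θ = arctan(0.0275) = 1.57°

1.6°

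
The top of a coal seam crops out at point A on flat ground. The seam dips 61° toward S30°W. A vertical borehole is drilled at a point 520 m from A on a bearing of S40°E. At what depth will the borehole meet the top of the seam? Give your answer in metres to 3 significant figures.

The hole lies 70° from the dip direction, so the down-dip offset is 520 × cos 70° = 177.85 m.
Depth = down-dip offset × tan(dip) = 177.85 × tan 61° = 177.85 × 1.8040
Depth = 320.85 m

321 m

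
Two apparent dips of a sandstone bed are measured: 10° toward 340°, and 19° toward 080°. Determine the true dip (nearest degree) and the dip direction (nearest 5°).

The two traces are lines in the plane: v₁ = (sin 340°·cos 10°, cos 340°·cos 10°, −sin 10°), v₂ = (sin 80°·cos 19°, cos 80°·cos 19°, −sin 19°).
Cross product v₁ × v₂ gives the pole to the plane: n ∝ (0.273, 0.271, 0.917).
True dip = arccos(n_z / |n|) = arccos(0.9221) = 22.8°.
Dip direction = azimuth of (n_x, n_y) = atan2(0.273, 0.271) = 45°.

true dip 23°, dip direction 045°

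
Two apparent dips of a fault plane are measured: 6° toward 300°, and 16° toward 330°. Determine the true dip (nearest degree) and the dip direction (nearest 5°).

true dip 22°, dip direction 015°

Represent each trace as a vector plunging at its apparent dip toward its trend (east-north-up frame): v₁ = (-0.861, 0.497, -0.105), v₂ = (-0.481, 0.832, -0.276).
n = v₁ × v₂ = (0.050, 0.187, 0.478) (taken with n_z > 0).
tan δ = √(n_x²+n_y²)/n_z = 0.194/0.478, so δ = 22.1°.
Dip direction = azimuth of (n_x, n_y) = atan2(0.050, 0.187) = 15°.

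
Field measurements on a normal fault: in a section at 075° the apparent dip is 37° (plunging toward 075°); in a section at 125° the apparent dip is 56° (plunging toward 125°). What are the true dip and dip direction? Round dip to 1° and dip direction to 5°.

Each apparent-dip line lies in the plane. As unit vectors (x east, y north, z up), v₁ plunges 37°→075° and v₂ plunges 56°→125°.
n = v₁ × v₂ = (0.364, -0.364, 0.342) (taken with n_z > 0).
True dip = arccos(n_z / |n|) = arccos(0.5534) = 56.4°.
Dip direction = azimuth of (n_x, n_y) = atan2(0.364, -0.364) = 135°.

true dip 56°, dip direction 135°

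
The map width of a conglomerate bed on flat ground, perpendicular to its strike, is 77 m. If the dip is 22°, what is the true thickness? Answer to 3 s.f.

28.8 m

True thickness t = w · sin(dip) = 77 × sin 22°
t = 77 × 0.3746 = 28.845 m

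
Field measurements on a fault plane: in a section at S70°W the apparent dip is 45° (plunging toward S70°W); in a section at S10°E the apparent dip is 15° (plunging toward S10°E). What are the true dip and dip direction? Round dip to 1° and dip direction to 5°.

true dip 45°, dip direction 245°

Represent each trace as a vector plunging at its apparent dip toward its trend (east-north-up frame): v₁ = (-0.664, -0.242, -0.707), v₂ = (0.168, -0.951, -0.259).
n = v₁ × v₂ = (-0.610, -0.291, 0.673) (taken with n_z > 0).
tan δ = √(n_x²+n_y²)/n_z = 0.676/0.673, so δ = 45.1°.
Dip direction = azimuth of (n_x, n_y) = atan2(-0.610, -0.291) = 245°.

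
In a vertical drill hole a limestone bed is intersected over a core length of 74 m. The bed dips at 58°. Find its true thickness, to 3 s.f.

39.2 m

True thickness t = h · cos(dip) = 74 × cos 58°
t = 74 × 0.5299 = 39.214 m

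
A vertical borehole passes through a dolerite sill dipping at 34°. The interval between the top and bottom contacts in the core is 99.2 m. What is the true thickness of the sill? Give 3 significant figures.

82.2 m

True thickness t = h · cos(dip) = 99.2 × cos 34°
t = 99.2 × 0.8290 = 82.241 m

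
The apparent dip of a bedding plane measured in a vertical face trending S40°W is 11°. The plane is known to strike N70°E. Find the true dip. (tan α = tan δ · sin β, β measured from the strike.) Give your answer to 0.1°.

The section is 30° from the strike.
tan(true dip) = tan 11° / sin 30° = 0.3888
true dip = arctan 0.3888 = 21.24°

21.2°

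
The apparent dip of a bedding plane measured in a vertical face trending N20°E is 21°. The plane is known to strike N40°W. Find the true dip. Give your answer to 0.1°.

23.9°

β = acute angle between strike N40°W and section N20°E = 60°.
tan(true dip) = tan 21° / sin 60° = 0.4432
δ = arctan(0.4432) = 23.91°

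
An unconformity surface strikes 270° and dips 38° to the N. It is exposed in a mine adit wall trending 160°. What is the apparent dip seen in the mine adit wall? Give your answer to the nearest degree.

36°

The strike is 270° and the section trends 160°; the acute angle between them is β = 70°.
tan α = tan 38° × sin 70° = 0.7813 × 0.9397 = 0.7342
apparent dip = arctan 0.7342 = 36.28°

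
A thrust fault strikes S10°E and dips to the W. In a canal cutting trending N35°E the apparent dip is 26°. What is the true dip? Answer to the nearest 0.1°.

34.6°

β = acute angle between strike S10°E and section N35°E = 45°.
tan δ = tan α / sin β = tan 26° / sin 45° = 0.4877 / 0.7071 = 0.6898
δ = arctan(0.6898) = 34.60°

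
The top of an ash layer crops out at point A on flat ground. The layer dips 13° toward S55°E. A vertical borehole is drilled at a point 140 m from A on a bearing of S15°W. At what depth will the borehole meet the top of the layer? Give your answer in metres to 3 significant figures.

The hole lies 70° from the dip direction, so the down-dip offset is 140 × cos 70° = 47.88 m.
Depth = down-dip offset × tan(dip) = 47.88 × tan 13° = 47.88 × 0.2309
Depth = 11.05 m

11.1 m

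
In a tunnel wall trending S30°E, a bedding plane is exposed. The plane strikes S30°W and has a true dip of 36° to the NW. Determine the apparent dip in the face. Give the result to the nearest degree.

32°

The section lies 60° from the strike.
tan(apparent dip) = tan 36° · sin 60° = 0.6292
α = arctan(0.6292) = 32.18°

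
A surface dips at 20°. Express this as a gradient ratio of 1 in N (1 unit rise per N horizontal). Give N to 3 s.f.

1 in 2.75

1 : N means tan θ = 1/N, so N = 1/tan 20° = 1/0.3640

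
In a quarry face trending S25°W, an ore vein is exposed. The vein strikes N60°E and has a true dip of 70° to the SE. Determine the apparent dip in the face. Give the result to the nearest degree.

Angle between strike (N60°E) and section (S25°W): β = 35°.
tan(apparent dip) = tan 70° · sin 35° = 1.5759
α = arctan(1.5759) = 57.60°

58°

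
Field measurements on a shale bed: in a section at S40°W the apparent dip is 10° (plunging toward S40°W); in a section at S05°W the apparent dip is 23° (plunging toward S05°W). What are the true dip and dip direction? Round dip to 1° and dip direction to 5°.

true dip 27°, dip direction 150°

Each apparent-dip line lies in the plane. As unit vectors (x east, y north, z up), v₁ plunges 10°→S40°W and v₂ plunges 23°→S05°W.
The plane normal is n = v₁ × v₂ ∝ (0.136, -0.233, 0.520).
True dip = arccos(n_z / |n|) = arccos(0.8875) = 27.4°.
Dip direction = azimuth of (n_x, n_y) = atan2(0.136, -0.233) = 150°.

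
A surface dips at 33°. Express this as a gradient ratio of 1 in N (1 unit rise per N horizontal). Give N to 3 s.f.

1 : N means tan θ = 1/N, so N = 1/tan 33° = 1/0.6494

1 in 1.54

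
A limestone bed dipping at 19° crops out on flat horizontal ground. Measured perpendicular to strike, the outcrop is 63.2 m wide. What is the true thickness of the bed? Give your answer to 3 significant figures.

20.6 m

True thickness t = w · sin(dip) = 63.2 × sin 19°
t = 63.2 × 0.3256 = 20.576 m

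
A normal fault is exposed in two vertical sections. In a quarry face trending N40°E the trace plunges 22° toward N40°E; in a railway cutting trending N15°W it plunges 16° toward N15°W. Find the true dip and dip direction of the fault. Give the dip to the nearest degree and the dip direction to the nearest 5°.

true dip 22°, dip direction 030°

Each apparent-dip line lies in the plane. As unit vectors (x east, y north, z up), v₁ plunges 22°→N40°E and v₂ plunges 16°→N15°W.
The plane normal is n = v₁ × v₂ ∝ (0.152, 0.257, 0.730).
tan δ = √(n_x²+n_y²)/n_z = 0.299/0.730, so δ = 22.3°.
The horizontal component of n points toward azimuth atan2(n_x, n_y) = 31°, the dip direction.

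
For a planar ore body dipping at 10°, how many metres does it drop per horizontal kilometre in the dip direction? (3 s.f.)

drop per km = 1000 × tan 10° = 1000 × 0.1763

176 m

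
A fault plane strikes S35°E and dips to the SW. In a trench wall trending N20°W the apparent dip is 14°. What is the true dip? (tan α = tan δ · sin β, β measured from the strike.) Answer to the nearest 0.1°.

β = acute angle between strike S35°E and section N20°W = 15°.
tan δ = tan α / sin β = tan 14° / sin 15° = 0.2493 / 0.2588 = 0.9633
δ = arctan(0.9633) = 43.93°

43.9°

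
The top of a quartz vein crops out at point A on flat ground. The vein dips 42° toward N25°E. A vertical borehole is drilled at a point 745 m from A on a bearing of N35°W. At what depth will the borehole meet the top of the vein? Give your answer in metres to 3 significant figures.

The hole lies 60° from the dip direction, so the down-dip offset is 745 × cos 60° = 372.50 m.
Depth = down-dip offset × tan(dip) = 372.50 × tan 42° = 372.50 × 0.9004
Depth = 335.40 m

335 m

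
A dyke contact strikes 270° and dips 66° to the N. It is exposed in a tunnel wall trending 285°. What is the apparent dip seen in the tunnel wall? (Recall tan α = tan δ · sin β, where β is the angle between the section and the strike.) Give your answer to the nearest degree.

Angle between strike (270°) and section (285°): β = 15°.
tan α = tan 66° × sin 15° = 2.2460 × 0.2588 = 0.5813
α = arctan(0.5813) = 30.17°

30°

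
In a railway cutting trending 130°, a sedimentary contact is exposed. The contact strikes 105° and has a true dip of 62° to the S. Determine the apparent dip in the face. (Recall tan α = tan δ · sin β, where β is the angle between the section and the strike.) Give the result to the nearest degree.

Angle between strike (105°) and section (130°): β = 25°.
tan α = tan 62° × sin 25° = 1.8807 × 0.4226 = 0.7948
α = arctan(0.7948) = 38.48°

38°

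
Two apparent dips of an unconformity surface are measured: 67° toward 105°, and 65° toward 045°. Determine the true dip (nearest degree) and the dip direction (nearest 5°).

Represent each trace as a vector plunging at its apparent dip toward its trend (east-north-up frame): v₁ = (0.377, -0.101, -0.921), v₂ = (0.299, 0.299, -0.906).
The plane normal is n = v₁ × v₂ ∝ (0.367, 0.067, 0.143).
True dip = arccos(n_z / |n|) = arccos(0.3582) = 69.0°.
Dip direction = atan2(0.367, 0.067) = 80° (azimuth of n's horizontal projection).

true dip 69°, dip direction 080°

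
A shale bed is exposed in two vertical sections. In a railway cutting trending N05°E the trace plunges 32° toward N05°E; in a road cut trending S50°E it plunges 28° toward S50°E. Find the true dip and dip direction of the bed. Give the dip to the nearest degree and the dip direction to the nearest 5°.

true dip 51°, dip direction 065°

The two traces are lines in the plane: v₁ = (sin 5°·cos 32°, cos 5°·cos 32°, −sin 32°), v₂ = (sin 130°·cos 28°, cos 130°·cos 28°, −sin 28°).
n = v₁ × v₂ = (0.697, 0.324, 0.613) (taken with n_z > 0).
True dip = arccos(n_z / |n|) = arccos(0.6236) = 51.4°.
The horizontal component of n points toward azimuth atan2(n_x, n_y) = 65°, the dip direction.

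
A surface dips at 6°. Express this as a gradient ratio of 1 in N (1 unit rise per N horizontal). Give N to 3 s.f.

1 : N means tan θ = 1/N, so N = 1/tan 6° = 1/0.1051

1 in 9.51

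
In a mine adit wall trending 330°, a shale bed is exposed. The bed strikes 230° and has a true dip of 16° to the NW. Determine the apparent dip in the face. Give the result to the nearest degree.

16°

The section lies 80° from the strike.
tan(apparent dip) = tan 16° · sin 80° = 0.2824
apparent dip = arctan 0.2824 = 15.77°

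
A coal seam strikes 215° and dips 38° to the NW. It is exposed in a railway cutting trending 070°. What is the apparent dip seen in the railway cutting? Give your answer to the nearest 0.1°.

24.1°

The strike is 215° and the section trends 070°; the acute angle between them is β = 35°.
tan α = tan 38° × sin 35° = 0.7813 × 0.5736 = 0.4481
apparent dip = arctan 0.4481 = 24.14°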